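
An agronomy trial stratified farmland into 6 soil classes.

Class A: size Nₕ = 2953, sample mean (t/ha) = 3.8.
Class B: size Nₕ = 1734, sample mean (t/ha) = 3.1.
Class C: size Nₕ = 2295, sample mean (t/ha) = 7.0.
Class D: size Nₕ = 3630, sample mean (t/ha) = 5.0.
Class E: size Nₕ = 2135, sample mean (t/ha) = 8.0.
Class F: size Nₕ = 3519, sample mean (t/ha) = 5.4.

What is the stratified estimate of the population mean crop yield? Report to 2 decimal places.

5.34

N = 2953 + 1734 + 2295 + 3630 + 2135 + 3519 = 16266.
Overall mean = Σ (Nₕ/N)·x̄ₕ — weight by population share, not a simple average.
Σ Nₕx̄ₕ = 2953·3.8 + 1734·3.1 + 2295·7.0 + 3630·5.0 + 2135·8.0 + 3519·5.4 = 11221.4 + 5375.4 + 16065 + 18150 + 17080 + 19002.6 = 86894.4.
Divide by N: 86894.4 / 16266 = 5.3421... → 5.34.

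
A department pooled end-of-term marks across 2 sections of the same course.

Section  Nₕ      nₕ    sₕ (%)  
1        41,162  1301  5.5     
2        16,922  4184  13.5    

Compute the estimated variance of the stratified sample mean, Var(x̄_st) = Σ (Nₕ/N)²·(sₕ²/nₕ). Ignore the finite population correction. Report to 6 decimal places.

N = 58084. Term for each stratum: Wₕ²sₕ²/nₕ.
Var(x̄_st) = 0.011676911 + 0.003697143 = 0.015374054 → 0.015374.

0.015374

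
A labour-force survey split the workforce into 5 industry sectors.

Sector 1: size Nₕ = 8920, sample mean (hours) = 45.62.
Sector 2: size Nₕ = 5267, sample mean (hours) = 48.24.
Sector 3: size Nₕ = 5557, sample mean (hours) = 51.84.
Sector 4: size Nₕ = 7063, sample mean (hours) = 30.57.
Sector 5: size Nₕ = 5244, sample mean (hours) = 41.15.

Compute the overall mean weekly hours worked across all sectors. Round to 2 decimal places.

43.08

x̄_st = (Σ Nₕx̄ₕ) / (Σ Nₕ) = (8920·45.62 + 5267·48.24 + 5557·51.84 + 7063·30.57 + 5244·41.15) / 32051
= 1380791.87 / 32051 = 43.0811... → 43.08.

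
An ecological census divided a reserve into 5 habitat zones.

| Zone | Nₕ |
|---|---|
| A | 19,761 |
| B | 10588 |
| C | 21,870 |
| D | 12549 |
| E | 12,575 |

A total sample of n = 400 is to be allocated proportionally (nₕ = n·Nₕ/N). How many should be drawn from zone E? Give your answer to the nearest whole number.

65

Share of zone E = 12575/77343 = 0.16259.
Allocate 400 × 0.16259 = 65.035... → 65.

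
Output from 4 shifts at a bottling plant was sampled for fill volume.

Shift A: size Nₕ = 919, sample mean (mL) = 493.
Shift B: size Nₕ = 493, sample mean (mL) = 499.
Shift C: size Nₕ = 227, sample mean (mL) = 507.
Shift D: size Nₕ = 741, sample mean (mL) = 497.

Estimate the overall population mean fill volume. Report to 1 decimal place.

N = 919 + 493 + 227 + 741 = 2380.
The stratified mean weights each stratum mean by its population share Nₕ/N.
Σ Nₕx̄ₕ = 919·493 + 493·499 + 227·507 + 741·497 = 453067 + 246007 + 115089 + 368277 = 1182440.
Divide by N: 1182440 / 2380 = 496.824... → 496.8.

496.8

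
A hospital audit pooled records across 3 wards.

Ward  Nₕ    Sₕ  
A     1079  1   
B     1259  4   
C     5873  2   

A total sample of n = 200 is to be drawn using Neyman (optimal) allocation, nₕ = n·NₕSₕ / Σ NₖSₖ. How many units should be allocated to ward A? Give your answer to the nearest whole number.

12

A: NₕSₕ = 1079·1 = 1079
B: NₕSₕ = 1259·4 = 5036
C: NₕSₕ = 5873·2 = 11746
Σ NₕSₕ = 17861.
n_A = 200·1079/17861 = 12.082... → 12.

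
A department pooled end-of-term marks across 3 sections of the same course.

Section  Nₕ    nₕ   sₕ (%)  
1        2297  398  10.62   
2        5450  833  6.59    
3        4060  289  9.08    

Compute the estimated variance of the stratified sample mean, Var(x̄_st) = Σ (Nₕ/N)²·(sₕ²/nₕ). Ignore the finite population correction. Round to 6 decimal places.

0.055566

N = 11807; Wₕ = Nₕ/N.
section 1: (2297/11807)²·10.62²/398 = 0.010725285
section 2: (5450/11807)²·6.59²/833 = 0.011108098
section 3: (4060/11807)²·9.08²/289 = 0.033732365
Sum = 0.055565748 → 0.055566.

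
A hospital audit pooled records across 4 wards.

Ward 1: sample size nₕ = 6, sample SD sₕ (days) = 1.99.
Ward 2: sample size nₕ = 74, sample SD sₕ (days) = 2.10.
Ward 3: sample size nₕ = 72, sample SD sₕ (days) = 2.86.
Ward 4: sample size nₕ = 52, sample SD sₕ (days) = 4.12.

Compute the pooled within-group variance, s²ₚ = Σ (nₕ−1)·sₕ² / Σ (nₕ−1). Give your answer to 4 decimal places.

8.9409

1: (6−1)·1.99² = 5·3.9601 = 19.8005
2: (74−1)·2.10² = 73·4.41 = 321.93
3: (72−1)·2.86² = 71·8.1796 = 580.7516
4: (52−1)·4.12² = 51·16.9744 = 865.6944
Numerator = 1788.1765; denominator = Σ(nₕ−1) = 200.
s²ₚ = 1788.1765/200 = 8.940883... → 8.9409.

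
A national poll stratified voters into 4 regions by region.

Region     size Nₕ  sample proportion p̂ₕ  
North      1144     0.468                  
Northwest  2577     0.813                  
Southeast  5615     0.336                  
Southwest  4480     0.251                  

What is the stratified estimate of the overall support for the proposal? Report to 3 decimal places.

Wₕ = Nₕ/N with N = 13816: 0.0828, 0.1865, 0.4064, 0.3243.
p̂_st = 0.0828·0.468 + 0.1865·0.813 + 0.4064·0.336 + 0.3243·0.251 ≈ 0.40834... → 0.408.

0.408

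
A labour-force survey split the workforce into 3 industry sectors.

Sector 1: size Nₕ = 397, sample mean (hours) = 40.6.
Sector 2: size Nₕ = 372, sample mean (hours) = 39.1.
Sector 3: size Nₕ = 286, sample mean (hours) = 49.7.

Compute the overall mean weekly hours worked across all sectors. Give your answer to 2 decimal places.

N = 1055; weights Wₕ = Nₕ/N = (0.3763, 0.3526, 0.2711).
x̄_st = Σ Wₕ·x̄ₕ = 0.3763·40.6 + 0.3526·39.1 + 0.2711·49.7 ≈ 42.5380...
→ 42.54.

42.54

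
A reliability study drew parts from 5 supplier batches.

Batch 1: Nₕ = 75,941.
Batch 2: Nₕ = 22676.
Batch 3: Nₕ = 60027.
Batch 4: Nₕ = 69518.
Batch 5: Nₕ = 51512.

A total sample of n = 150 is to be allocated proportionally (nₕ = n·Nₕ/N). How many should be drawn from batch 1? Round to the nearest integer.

N = 75941 + 22676 + 60027 + 69518 + 51512 = 279674.
n_1 = 150·75941/279674 = 40.730... → 41.

41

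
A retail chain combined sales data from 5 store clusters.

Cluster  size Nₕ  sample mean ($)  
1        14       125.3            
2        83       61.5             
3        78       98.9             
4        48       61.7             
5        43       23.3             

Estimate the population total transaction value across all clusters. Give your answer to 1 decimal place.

18536.4

1: 14·125.3 = 1754.2
2: 83·61.5 = 5104.5
3: 78·98.9 = 7714.2
4: 48·61.7 = 2961.6
5: 43·23.3 = 1001.9
τ̂ = Σ Nₕx̄ₕ = 18536.4.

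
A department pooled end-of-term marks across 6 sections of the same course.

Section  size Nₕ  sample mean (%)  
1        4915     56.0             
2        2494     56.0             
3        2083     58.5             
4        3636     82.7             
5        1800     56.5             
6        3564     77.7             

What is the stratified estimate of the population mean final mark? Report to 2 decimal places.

65.76

x̄_st = (Σ Nₕx̄ₕ) / (Σ Nₕ) = (4915·56.0 + 2494·56.0 + 2083·58.5 + 3636·82.7 + 1800·56.5 + 3564·77.7) / 18492
= 1216079.5 / 18492 = 65.7625... → 65.76.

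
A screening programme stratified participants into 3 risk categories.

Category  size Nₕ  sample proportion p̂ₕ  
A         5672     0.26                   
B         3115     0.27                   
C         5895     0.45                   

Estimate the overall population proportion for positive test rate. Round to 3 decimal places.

N = 5672 + 3115 + 5895 = 14682.
Overall proportion = Σ (Nₕ/N)·p̂ₕ.
Σ Nₕp̂ₕ = 1474.72 + 841.05 + 2652.75 = 4968.52.
4968.52 / 14682 = 0.33841... → 0.338.

0.338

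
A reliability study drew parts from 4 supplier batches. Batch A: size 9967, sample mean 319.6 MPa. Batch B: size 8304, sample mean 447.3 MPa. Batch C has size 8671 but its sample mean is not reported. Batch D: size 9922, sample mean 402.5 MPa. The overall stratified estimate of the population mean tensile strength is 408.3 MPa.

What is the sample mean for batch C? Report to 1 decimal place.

479.5

Σ Nₕx̄ₕ = N·μ, so 8671·x̄_C = 36864·408.3 − (9967·319.6 + 8304·447.3 + 9922·402.5).
= 15051571.2 − 10893437.4 = 4158133.8.
x̄_C = 4158133.8 / 8671 = 479.545... → 479.5.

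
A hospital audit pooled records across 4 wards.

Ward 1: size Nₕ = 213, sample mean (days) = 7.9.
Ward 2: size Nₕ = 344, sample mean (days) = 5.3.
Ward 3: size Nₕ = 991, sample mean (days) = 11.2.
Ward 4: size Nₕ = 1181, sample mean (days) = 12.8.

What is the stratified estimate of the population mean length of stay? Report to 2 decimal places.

10.89

x̄_st = (Σ Nₕx̄ₕ) / (Σ Nₕ) = (213·7.9 + 344·5.3 + 991·11.2 + 1181·12.8) / 2729
= 29721.9 / 2729 = 10.8911... → 10.89.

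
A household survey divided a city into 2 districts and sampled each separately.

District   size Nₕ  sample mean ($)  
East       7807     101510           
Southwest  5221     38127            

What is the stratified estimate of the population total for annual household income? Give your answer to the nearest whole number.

991549637

East: 7807·101510 = 792488570
Southwest: 5221·38127 = 199061067
τ̂ = Σ Nₕx̄ₕ = 991549637.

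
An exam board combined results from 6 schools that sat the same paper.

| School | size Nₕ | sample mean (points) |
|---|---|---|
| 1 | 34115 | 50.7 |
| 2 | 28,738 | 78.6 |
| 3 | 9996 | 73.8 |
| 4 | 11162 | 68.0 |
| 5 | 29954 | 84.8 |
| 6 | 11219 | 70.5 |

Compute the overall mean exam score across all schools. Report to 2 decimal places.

70.43

N = 125184; weights Wₕ = Nₕ/N = (0.2725, 0.2296, 0.0799, 0.0892, 0.2393, 0.0896).
x̄_st = Σ Wₕ·x̄ₕ = 0.2725·50.7 + 0.2296·78.6 + 0.0799·73.8 + 0.0892·68.0 + 0.2393·84.8 + 0.0896·70.5 ≈ 70.4259...
→ 70.43.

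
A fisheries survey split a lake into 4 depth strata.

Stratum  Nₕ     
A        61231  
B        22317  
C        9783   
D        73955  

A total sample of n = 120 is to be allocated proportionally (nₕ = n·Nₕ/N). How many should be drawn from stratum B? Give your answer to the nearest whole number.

N = 61231 + 22317 + 9783 + 73955 = 167286.
n_B = 120·22317/167286 = 16.009... → 16.

16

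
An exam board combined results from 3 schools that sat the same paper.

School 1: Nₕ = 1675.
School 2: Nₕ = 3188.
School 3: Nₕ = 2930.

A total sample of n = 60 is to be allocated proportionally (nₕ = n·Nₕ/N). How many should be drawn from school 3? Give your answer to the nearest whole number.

23

N = 1675 + 3188 + 2930 = 7793.
n_3 = 60·2930/7793 = 22.559... → 23.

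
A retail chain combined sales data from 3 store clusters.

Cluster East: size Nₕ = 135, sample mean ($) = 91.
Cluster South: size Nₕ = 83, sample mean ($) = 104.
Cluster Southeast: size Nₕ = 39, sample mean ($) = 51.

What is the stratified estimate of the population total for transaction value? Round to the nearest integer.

22906

East: 135·91 = 12285
South: 83·104 = 8632
Southeast: 39·51 = 1989
τ̂ = Σ Nₕx̄ₕ = 22906.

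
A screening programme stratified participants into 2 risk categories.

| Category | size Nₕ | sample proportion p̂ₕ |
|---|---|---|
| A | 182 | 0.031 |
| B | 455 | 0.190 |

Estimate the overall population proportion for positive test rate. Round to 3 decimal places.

Wₕ = Nₕ/N with N = 637: 0.2857, 0.7143.
p̂_st = 0.2857·0.031 + 0.7143·0.190 ≈ 0.14457... → 0.145.

0.145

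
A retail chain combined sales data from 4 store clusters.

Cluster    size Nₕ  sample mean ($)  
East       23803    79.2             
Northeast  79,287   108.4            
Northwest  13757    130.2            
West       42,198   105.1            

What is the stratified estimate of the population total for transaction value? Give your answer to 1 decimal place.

East: 23803·79.2 = 1885197.6
Northeast: 79287·108.4 = 8594710.8
Northwest: 13757·130.2 = 1791161.4
West: 42198·105.1 = 4435009.8
τ̂ = Σ Nₕx̄ₕ = 16706079.6.

16706079.6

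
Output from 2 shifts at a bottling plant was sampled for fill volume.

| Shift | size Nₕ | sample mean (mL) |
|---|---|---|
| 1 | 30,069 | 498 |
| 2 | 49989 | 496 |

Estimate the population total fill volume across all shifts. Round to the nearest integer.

Population total = Σ Nₕ·x̄ₕ (each stratum's size times its mean).
30069·498 + 49989·496 = 14974362 + 24794544 = 39768906.

39768906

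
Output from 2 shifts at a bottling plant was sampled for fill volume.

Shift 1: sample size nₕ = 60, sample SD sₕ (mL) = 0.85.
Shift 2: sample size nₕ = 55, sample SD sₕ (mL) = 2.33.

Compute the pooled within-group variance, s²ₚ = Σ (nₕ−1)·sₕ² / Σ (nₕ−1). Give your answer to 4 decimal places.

1: (60−1)·0.85² = 59·0.7225 = 42.6275
2: (55−1)·2.33² = 54·5.4289 = 293.1606
Numerator = 335.7881; denominator = Σ(nₕ−1) = 113.
s²ₚ = 335.7881/113 = 2.971576... → 2.9716.

2.9716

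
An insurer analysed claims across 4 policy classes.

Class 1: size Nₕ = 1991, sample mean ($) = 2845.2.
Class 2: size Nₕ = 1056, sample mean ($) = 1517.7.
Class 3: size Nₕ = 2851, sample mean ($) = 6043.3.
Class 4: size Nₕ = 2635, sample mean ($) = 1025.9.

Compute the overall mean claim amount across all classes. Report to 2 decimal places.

N = 1991 + 1056 + 2851 + 2635 = 8533.
Overall mean = Σ (Nₕ/N)·x̄ₕ — weight by population share, not a simple average.
Σ Nₕx̄ₕ = 1991·2845.2 + 1056·1517.7 + 2851·6043.3 + 2635·1025.9 = 5664793.2 + 1602691.2 + 17229448.3 + 2703246.5 = 27200179.2.
Divide by N: 27200179.2 / 8533 = 3187.6455... → 3187.65.

3187.65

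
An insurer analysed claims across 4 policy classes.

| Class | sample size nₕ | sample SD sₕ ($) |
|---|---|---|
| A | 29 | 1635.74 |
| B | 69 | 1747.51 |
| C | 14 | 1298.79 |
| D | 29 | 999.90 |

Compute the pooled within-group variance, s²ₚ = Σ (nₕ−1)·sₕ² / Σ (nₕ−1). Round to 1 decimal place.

Degrees of freedom: 28 + 68 + 13 + 28 = 137.
Σ(nₕ−1)sₕ² = 28·2675645.3476 + 68·3053791.2001 + 13·1686855.4641 + 28·999800.01 = 332499392.6529.
s²ₚ = 332499392.6529 / 137 = 2427002.866... → 2427002.9.

2427002.9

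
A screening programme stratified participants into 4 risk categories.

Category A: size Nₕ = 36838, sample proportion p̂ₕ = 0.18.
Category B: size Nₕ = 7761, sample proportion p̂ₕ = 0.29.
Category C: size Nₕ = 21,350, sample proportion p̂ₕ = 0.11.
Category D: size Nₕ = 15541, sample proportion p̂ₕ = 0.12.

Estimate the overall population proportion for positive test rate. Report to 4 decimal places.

Wₕ = Nₕ/N with N = 81490: 0.4521, 0.0952, 0.2620, 0.1907.
p̂_st = 0.4521·0.18 + 0.0952·0.29 + 0.2620·0.11 + 0.1907·0.12 ≈ 0.160694... → 0.1607.

0.1607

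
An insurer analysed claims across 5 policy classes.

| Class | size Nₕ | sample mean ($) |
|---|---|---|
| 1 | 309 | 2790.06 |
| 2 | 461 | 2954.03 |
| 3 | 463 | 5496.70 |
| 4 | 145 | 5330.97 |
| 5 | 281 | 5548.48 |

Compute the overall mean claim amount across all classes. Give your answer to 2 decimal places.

4280.30

x̄_st = (Σ Nₕx̄ₕ) / (Σ Nₕ) = (309·2790.06 + 461·2954.03 + 463·5496.70 + 145·5330.97 + 281·5548.48) / 1659
= 7101022 / 1659 = 4280.3026... → 4280.30.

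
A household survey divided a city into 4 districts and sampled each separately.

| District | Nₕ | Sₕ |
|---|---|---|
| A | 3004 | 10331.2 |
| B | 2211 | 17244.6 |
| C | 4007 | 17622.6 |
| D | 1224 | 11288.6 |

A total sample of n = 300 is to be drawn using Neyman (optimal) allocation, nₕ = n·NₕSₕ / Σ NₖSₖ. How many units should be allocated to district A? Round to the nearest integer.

61

A: NₕSₕ = 3004·10331.2 = 31034924.8
B: NₕSₕ = 2211·17244.6 = 38127810.6
C: NₕSₕ = 4007·17622.6 = 70613758.2
D: NₕSₕ = 1224·11288.6 = 13817246.4
Σ NₕSₕ = 153593740.
n_A = 300·31034924.8/153593740 = 60.618... → 61.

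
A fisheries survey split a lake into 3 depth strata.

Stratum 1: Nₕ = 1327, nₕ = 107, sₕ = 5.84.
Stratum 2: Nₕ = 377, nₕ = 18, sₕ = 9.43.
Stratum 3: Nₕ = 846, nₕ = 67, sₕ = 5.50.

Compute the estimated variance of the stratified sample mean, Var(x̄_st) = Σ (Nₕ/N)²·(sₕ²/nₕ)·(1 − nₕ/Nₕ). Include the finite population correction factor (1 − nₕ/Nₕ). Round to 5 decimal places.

0.22794

N = 2550. Term for each stratum: Wₕ²sₕ²/nₕ·(1−nₕ/Nₕ).
Var(x̄_st) = 0.07935829 + 0.10282680 + 0.04575916 = 0.22794425 → 0.22794.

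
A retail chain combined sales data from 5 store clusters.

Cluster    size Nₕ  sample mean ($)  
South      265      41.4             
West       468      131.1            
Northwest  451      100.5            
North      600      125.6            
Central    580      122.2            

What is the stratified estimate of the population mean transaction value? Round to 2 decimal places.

x̄_st = (Σ Nₕx̄ₕ) / (Σ Nₕ) = (265·41.4 + 468·131.1 + 451·100.5 + 600·125.6 + 580·122.2) / 2364
= 263887.3 / 2364 = 111.6275... → 111.63.

111.63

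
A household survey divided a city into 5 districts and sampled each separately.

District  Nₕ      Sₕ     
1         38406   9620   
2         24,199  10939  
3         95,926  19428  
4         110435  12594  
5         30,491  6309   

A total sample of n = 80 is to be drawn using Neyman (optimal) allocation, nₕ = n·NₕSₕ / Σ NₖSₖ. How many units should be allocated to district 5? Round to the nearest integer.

4

Σ NₕSₕ = 38406·9620 + 24199·10939 + 95926·19428 + 110435·12594 + 30491·6309 = 4081015018.
Share for 5: 192367719/4081015018 = 0.04714.
n_5 = 80 × 0.04714 = 3.771... → 4.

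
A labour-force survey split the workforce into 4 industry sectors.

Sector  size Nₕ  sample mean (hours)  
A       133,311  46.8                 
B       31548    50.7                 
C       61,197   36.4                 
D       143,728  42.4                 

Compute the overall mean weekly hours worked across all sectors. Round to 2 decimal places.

N = 133311 + 31548 + 61197 + 143728 = 369784.
Overall mean = Σ (Nₕ/N)·x̄ₕ — weight by population share, not a simple average.
Σ Nₕx̄ₕ = 133311·46.8 + 31548·50.7 + 61197·36.4 + 143728·42.4 = 6238954.8 + 1599483.6 + 2227570.8 + 6094067.2 = 16160076.4.
Divide by N: 16160076.4 / 369784 = 43.7014... → 43.70.

43.70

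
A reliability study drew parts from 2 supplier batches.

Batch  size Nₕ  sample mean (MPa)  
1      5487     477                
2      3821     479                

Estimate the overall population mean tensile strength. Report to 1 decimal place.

x̄_st = (Σ Nₕx̄ₕ) / (Σ Nₕ) = (5487·477 + 3821·479) / 9308
= 4447558 / 9308 = 477.821... → 477.8.

477.8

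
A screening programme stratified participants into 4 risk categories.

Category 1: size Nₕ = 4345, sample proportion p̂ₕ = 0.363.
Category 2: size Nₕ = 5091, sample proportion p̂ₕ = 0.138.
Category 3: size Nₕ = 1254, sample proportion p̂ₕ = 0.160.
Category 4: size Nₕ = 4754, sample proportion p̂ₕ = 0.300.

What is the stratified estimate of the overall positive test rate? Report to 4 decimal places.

0.2530

N = 4345 + 5091 + 1254 + 4754 = 15444.
Overall proportion = Σ (Nₕ/N)·p̂ₕ.
Σ Nₕp̂ₕ = 1577.235 + 702.558 + 200.64 + 1426.2 = 3906.633.
3906.633 / 15444 = 0.252955... → 0.2530.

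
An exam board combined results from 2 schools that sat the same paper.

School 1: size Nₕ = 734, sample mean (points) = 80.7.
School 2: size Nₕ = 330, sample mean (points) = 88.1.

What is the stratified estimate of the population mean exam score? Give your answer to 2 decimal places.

N = 1064; weights Wₕ = Nₕ/N = (0.6898, 0.3102).
x̄_st = Σ Wₕ·x̄ₕ = 0.6898·80.7 + 0.3102·88.1 ≈ 82.9951...
→ 83.00.

83.00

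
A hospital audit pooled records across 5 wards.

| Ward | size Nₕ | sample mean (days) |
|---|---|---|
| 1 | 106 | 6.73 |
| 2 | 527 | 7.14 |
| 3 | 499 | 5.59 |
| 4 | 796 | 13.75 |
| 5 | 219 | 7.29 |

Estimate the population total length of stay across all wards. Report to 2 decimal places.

Population total = Σ Nₕ·x̄ₕ (each stratum's size times its mean).
106·6.73 + 527·7.14 + 499·5.59 + 796·13.75 + 219·7.29 = 713.38 + 3762.78 + 2789.41 + 10945 + 1596.51 = 19807.08.

19807.08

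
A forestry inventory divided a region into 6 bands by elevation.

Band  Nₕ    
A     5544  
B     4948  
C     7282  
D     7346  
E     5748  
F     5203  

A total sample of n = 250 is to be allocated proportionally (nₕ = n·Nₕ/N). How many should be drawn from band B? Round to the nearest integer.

34

N = 5544 + 4948 + 7282 + 7346 + 5748 + 5203 = 36071.
n_B = 250·4948/36071 = 34.293... → 34.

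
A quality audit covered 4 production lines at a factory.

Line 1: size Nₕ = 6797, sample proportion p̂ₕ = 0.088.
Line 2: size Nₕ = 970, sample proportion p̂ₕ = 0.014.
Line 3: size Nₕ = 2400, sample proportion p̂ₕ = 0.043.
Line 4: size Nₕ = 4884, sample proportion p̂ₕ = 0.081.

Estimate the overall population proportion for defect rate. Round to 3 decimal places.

0.074

N = 6797 + 970 + 2400 + 4884 = 15051.
Overall proportion = Σ (Nₕ/N)·p̂ₕ.
Σ Nₕp̂ₕ = 598.136 + 13.58 + 103.2 + 395.604 = 1110.52.
1110.52 / 15051 = 0.07378... → 0.074.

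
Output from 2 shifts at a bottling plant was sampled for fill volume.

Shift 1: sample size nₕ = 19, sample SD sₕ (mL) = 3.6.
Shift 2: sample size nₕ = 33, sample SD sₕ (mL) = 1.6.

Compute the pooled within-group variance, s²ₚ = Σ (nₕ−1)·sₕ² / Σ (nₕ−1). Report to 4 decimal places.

6.3040

Degrees of freedom: 18 + 32 = 50.
Σ(nₕ−1)sₕ² = 18·12.96 + 32·2.56 = 315.2.
s²ₚ = 315.2 / 50 = 6.304 → 6.3040.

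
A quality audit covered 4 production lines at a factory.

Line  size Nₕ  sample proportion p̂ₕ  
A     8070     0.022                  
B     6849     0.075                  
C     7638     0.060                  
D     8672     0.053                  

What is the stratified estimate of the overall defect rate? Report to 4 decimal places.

Wₕ = Nₕ/N with N = 31229: 0.2584, 0.2193, 0.2446, 0.2777.
p̂_st = 0.2584·0.022 + 0.2193·0.075 + 0.2446·0.060 + 0.2777·0.053 ≈ 0.051526... → 0.0515.

0.0515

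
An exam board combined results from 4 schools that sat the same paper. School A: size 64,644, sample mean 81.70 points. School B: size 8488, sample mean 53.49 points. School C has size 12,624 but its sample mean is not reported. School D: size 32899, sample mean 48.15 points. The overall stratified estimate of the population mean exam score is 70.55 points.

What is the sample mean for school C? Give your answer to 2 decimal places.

83.30

Σ Nₕx̄ₕ = N·μ, so 12624·x̄_C = 118655·70.55 − (64644·81.70 + 8488·53.49 + 32899·48.15).
= 8371110.25 − 7319524.77 = 1051585.48.
x̄_C = 1051585.48 / 12624 = 83.3005... → 83.30.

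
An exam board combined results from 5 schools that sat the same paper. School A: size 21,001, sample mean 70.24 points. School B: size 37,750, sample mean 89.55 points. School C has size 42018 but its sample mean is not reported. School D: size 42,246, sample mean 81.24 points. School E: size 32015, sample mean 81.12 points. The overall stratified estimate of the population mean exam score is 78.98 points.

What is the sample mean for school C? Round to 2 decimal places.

69.95

Σ Nₕx̄ₕ = N·μ, so 42018·x̄_C = 175030·78.98 − (21001·70.24 + 37750·89.55 + 42246·81.24 + 32015·81.12).
= 13823869.4 − 10884744.58 = 2939124.82.
x̄_C = 2939124.82 / 42018 = 69.9492... → 69.95.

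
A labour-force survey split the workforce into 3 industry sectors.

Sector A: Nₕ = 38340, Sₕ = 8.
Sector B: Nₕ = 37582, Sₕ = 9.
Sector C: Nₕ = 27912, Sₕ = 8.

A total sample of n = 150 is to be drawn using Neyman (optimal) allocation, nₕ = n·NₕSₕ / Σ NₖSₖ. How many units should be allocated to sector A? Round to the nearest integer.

Σ NₕSₕ = 38340·8 + 37582·9 + 27912·8 = 868254.
Share for A: 306720/868254 = 0.35326.
n_A = 150 × 0.35326 = 52.989... → 53.

53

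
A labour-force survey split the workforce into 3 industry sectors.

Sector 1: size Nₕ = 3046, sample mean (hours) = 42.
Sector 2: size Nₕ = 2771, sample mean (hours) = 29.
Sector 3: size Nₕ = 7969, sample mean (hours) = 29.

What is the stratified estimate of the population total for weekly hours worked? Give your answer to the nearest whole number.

Population total = Σ Nₕ·x̄ₕ (each stratum's size times its mean).
3046·42 + 2771·29 + 7969·29 = 127932 + 80359 + 231101 = 439392.

439392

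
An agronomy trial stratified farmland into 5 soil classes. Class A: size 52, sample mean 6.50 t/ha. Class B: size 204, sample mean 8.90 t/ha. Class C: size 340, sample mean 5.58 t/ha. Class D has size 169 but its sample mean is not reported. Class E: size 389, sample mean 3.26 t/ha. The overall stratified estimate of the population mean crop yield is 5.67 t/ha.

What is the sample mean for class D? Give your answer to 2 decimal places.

N = 52 + 204 + 340 + 169 + 389 = 1154.
Overall total = μ·N = 5.67·1154 = 6543.18.
Subtract the known strata: 52·6.50 + 204·8.90 + 340·5.58 + 389·3.26 = 5318.94.
Remaining total for class D: 6543.18 − 5318.94 = 1224.24.
Divide by its size: 1224.24 / 169 = 7.2440... → 7.24.

7.24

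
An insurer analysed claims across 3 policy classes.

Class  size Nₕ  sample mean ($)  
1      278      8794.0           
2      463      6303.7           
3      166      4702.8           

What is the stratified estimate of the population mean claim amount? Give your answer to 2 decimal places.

6773.99

x̄_st = (Σ Nₕx̄ₕ) / (Σ Nₕ) = (278·8794.0 + 463·6303.7 + 166·4702.8) / 907
= 6144009.9 / 907 = 6773.9911... → 6773.99.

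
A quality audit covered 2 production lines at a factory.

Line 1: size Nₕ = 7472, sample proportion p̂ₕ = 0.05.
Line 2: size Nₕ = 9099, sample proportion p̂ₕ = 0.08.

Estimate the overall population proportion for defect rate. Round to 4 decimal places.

Wₕ = Nₕ/N with N = 16571: 0.4509, 0.5491.
p̂_st = 0.4509·0.05 + 0.5491·0.08 ≈ 0.066473... → 0.0665.

0.0665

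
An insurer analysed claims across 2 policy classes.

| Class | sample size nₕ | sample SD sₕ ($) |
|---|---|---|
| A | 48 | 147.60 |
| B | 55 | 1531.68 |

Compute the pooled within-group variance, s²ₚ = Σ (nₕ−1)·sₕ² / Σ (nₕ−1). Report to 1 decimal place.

1264458.3

A: (48−1)·147.60² = 47·21785.76 = 1023930.72
B: (55−1)·1531.68² = 54·2346043.6224 = 126686355.6096
Numerator = 127710286.3296; denominator = Σ(nₕ−1) = 101.
s²ₚ = 127710286.3296/101 = 1264458.280... → 1264458.3.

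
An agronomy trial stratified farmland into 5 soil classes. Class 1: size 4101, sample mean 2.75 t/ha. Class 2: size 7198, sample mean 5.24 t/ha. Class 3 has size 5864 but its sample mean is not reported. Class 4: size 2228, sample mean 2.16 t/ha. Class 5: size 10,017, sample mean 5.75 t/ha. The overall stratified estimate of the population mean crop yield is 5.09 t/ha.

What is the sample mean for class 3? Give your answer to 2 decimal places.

6.53

N = 4101 + 7198 + 5864 + 2228 + 10017 = 29408.
Overall total = μ·N = 5.09·29408 = 149686.72.
Subtract the known strata: 4101·2.75 + 7198·5.24 + 2228·2.16 + 10017·5.75 = 111405.5.
Remaining total for class 3: 149686.72 − 111405.5 = 38281.22.
Divide by its size: 38281.22 / 5864 = 6.5282... → 6.53.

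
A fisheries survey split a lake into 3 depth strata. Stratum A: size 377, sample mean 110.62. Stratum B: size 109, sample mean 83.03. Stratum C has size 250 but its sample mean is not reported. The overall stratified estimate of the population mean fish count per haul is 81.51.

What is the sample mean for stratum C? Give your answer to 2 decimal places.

36.95

Σ Nₕx̄ₕ = N·μ, so 250·x̄_C = 736·81.51 − (377·110.62 + 109·83.03).
= 59991.36 − 50754.01 = 9237.35.
x̄_C = 9237.35 / 250 = 36.9494 → 36.95.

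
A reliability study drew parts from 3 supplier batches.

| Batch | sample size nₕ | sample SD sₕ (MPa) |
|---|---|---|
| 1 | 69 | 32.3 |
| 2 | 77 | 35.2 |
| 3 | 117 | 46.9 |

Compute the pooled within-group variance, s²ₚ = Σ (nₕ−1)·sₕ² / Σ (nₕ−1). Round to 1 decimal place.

Degrees of freedom: 68 + 76 + 116 = 260.
Σ(nₕ−1)sₕ² = 68·1043.29 + 76·1239.04 + 116·2199.61 = 420265.52.
s²ₚ = 420265.52 / 260 = 1616.406... → 1616.4.

1616.4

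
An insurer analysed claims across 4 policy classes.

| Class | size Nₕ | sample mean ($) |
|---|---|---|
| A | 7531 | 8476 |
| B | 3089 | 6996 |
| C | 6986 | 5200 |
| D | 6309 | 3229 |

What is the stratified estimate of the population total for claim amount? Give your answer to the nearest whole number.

A: 7531·8476 = 63832756
B: 3089·6996 = 21610644
C: 6986·5200 = 36327200
D: 6309·3229 = 20371761
τ̂ = Σ Nₕx̄ₕ = 142142361.

142142361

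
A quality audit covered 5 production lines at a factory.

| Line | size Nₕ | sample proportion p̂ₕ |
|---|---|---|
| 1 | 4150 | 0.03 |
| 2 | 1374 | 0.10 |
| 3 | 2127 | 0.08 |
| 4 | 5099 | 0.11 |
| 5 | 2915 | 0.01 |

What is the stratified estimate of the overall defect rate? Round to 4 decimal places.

N = 4150 + 1374 + 2127 + 5099 + 2915 = 15665.
Overall proportion = Σ (Nₕ/N)·p̂ₕ.
Σ Nₕp̂ₕ = 124.5 + 137.4 + 170.16 + 560.89 + 29.15 = 1022.1.
1022.1 / 15665 = 0.065247... → 0.0652.

0.0652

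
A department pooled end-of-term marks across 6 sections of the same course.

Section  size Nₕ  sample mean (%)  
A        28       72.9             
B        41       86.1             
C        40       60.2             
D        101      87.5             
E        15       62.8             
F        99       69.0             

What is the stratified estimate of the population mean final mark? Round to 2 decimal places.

N = 28 + 41 + 40 + 101 + 15 + 99 = 324.
Overall mean = Σ (Nₕ/N)·x̄ₕ — weight by population share, not a simple average.
Σ Nₕx̄ₕ = 28·72.9 + 41·86.1 + 40·60.2 + 101·87.5 + 15·62.8 + 99·69.0 = 2041.2 + 3530.1 + 2408 + 8837.5 + 942 + 6831 = 24589.8.
Divide by N: 24589.8 / 324 = 75.8944... → 75.89.

75.89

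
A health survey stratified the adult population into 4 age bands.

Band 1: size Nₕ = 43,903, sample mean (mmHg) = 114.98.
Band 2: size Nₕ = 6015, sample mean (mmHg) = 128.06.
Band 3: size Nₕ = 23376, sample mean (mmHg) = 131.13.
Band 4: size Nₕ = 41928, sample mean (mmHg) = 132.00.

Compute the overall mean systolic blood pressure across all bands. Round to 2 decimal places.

N = 43903 + 6015 + 23376 + 41928 = 115222.
The stratified mean weights each stratum mean by its population share Nₕ/N.
Σ Nₕx̄ₕ = 43903·114.98 + 6015·128.06 + 23376·131.13 + 41928·132.00 = 5047966.94 + 770280.9 + 3065294.88 + 5534496 = 14418038.72.
Divide by N: 14418038.72 / 115222 = 125.1327... → 125.13.

125.13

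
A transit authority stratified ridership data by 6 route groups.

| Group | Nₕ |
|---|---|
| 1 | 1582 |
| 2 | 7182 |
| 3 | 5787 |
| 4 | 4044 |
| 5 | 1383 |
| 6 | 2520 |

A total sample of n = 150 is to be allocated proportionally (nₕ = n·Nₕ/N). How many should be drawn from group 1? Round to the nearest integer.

N = 1582 + 7182 + 5787 + 4044 + 1383 + 2520 = 22498.
n_1 = 150·1582/22498 = 10.548... → 11.

11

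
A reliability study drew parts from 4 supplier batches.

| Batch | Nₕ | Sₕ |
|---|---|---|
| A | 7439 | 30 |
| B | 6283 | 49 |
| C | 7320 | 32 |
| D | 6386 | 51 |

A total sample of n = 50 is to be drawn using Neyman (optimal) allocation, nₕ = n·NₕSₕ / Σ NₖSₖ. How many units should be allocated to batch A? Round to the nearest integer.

Σ NₕSₕ = 7439·30 + 6283·49 + 7320·32 + 6386·51 = 1090963.
Share for A: 223170/1090963 = 0.20456.
n_A = 50 × 0.20456 = 10.228... → 10.

10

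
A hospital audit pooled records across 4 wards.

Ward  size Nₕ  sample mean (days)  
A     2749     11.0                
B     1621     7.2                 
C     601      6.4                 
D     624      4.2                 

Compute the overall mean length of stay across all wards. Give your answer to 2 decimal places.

x̄_st = (Σ Nₕx̄ₕ) / (Σ Nₕ) = (2749·11.0 + 1621·7.2 + 601·6.4 + 624·4.2) / 5595
= 48377.4 / 5595 = 8.6465... → 8.65.

8.65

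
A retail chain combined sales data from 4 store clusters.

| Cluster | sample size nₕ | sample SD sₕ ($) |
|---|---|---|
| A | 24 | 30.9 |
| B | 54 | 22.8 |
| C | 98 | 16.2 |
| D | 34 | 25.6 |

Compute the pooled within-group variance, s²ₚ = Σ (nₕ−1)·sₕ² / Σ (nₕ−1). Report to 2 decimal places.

Degrees of freedom: 23 + 53 + 97 + 33 = 206.
Σ(nₕ−1)sₕ² = 23·954.81 + 53·519.84 + 97·262.44 + 33·655.36 = 96595.71.
s²ₚ = 96595.71 / 206 = 468.9112... → 468.91.

468.91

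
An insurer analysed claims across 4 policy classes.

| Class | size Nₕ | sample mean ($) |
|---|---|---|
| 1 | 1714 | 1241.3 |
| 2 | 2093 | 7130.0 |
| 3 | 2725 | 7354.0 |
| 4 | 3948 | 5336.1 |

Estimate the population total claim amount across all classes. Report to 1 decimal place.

58157251.0

1: 1714·1241.3 = 2127588.2
2: 2093·7130.0 = 14923090
3: 2725·7354.0 = 20039650
4: 3948·5336.1 = 21066922.8
τ̂ = Σ Nₕx̄ₕ = 58157251.0.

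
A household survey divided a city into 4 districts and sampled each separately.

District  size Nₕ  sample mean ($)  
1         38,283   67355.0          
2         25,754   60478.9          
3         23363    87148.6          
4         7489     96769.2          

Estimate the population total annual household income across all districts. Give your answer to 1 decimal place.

1: 38283·67355.0 = 2578551465
2: 25754·60478.9 = 1557573590.6
3: 23363·87148.6 = 2036052741.8
4: 7489·96769.2 = 724704538.8
τ̂ = Σ Nₕx̄ₕ = 6896882336.2.

6896882336.2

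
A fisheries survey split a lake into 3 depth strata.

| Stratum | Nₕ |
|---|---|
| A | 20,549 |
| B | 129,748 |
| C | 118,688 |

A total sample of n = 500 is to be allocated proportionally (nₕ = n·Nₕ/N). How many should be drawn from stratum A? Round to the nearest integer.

38

N = 20549 + 129748 + 118688 = 268985.
n_A = 500·20549/268985 = 38.197... → 38.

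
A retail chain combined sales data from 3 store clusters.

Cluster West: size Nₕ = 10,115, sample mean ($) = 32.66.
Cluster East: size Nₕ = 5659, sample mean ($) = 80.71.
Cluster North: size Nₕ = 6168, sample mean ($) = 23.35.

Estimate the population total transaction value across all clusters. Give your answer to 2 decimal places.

West: 10115·32.66 = 330355.9
East: 5659·80.71 = 456737.89
North: 6168·23.35 = 144022.8
τ̂ = Σ Nₕx̄ₕ = 931116.59.

931116.59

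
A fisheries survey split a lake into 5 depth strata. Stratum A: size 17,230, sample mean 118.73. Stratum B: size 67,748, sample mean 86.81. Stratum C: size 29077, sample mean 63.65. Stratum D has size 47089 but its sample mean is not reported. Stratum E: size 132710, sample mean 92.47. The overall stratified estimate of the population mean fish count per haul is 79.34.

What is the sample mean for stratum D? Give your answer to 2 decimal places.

N = 17230 + 67748 + 29077 + 47089 + 132710 = 293854.
Overall total = μ·N = 79.34·293854 = 23314376.36.
Subtract the known strata: 17230·118.73 + 67748·86.81 + 29077·63.65 + 132710·92.47 = 22049366.53.
Remaining total for stratum D: 23314376.36 − 22049366.53 = 1265009.83.
Divide by its size: 1265009.83 / 47089 = 26.8642... → 26.86.

26.86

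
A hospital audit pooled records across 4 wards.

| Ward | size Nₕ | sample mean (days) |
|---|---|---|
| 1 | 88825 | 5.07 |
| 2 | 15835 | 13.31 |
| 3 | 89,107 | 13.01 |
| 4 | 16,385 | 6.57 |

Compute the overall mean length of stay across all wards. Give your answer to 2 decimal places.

9.17

x̄_st = (Σ Nₕx̄ₕ) / (Σ Nₕ) = (88825·5.07 + 15835·13.31 + 89107·13.01 + 16385·6.57) / 210152
= 1928038.12 / 210152 = 9.1745... → 9.17.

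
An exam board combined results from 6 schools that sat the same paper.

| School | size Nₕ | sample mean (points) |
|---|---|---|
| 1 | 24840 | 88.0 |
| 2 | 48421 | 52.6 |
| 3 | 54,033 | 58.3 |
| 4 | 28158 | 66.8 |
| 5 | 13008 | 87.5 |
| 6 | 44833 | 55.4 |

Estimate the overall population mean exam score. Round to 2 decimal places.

62.76

N = 213293; weights Wₕ = Nₕ/N = (0.1165, 0.2270, 0.2533, 0.1320, 0.0610, 0.2102).
x̄_st = Σ Wₕ·x̄ₕ = 0.1165·88.0 + 0.2270·52.6 + 0.2533·58.3 + 0.1320·66.8 + 0.0610·87.5 + 0.2102·55.4 ≈ 62.7582...
→ 62.76.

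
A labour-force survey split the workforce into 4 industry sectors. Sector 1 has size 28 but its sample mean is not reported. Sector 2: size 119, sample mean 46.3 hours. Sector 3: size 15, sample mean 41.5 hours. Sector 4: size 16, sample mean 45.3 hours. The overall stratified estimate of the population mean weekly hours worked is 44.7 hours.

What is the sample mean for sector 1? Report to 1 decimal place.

N = 28 + 119 + 15 + 16 = 178.
Overall total = μ·N = 44.7·178 = 7956.6.
Subtract the known strata: 119·46.3 + 15·41.5 + 16·45.3 = 6857.
Remaining total for sector 1: 7956.6 − 6857 = 1099.6.
Divide by its size: 1099.6 / 28 = 39.271... → 39.3.

39.3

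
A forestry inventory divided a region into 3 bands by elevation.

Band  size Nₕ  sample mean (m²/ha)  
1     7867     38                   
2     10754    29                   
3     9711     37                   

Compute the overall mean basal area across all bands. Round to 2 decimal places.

N = 7867 + 10754 + 9711 = 28332.
The stratified mean weights each stratum mean by its population share Nₕ/N.
Σ Nₕx̄ₕ = 7867·38 + 10754·29 + 9711·37 = 298946 + 311866 + 359307 = 970119.
Divide by N: 970119 / 28332 = 34.2411... → 34.24.

34.24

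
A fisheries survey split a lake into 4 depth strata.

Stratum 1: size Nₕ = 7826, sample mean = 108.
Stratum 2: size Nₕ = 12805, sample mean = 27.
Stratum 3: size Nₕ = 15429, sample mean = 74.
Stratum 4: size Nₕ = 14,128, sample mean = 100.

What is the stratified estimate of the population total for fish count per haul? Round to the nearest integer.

3745489

Estimate total by summing Nₕ·x̄ₕ over strata.
7826·108 + 12805·27 + 15429·74 + 14128·100 = 845208 + 345735 + 1141746 + 1412800 = 3745489.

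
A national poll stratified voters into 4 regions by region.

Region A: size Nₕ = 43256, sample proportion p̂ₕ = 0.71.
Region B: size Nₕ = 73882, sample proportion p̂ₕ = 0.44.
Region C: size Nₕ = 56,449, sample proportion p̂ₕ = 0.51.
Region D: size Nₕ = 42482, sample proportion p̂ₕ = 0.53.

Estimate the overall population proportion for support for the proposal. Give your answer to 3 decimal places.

0.530

N = 43256 + 73882 + 56449 + 42482 = 216069.
Overall proportion = Σ (Nₕ/N)·p̂ₕ.
Σ Nₕp̂ₕ = 30711.76 + 32508.08 + 28788.99 + 22515.46 = 114524.29.
114524.29 / 216069 = 0.53004... → 0.530.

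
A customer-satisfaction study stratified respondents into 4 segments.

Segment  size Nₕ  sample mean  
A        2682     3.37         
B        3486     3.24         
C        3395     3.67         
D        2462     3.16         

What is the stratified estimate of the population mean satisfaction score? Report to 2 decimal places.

3.37

x̄_st = (Σ Nₕx̄ₕ) / (Σ Nₕ) = (2682·3.37 + 3486·3.24 + 3395·3.67 + 2462·3.16) / 12025
= 40572.55 / 12025 = 3.3740... → 3.37.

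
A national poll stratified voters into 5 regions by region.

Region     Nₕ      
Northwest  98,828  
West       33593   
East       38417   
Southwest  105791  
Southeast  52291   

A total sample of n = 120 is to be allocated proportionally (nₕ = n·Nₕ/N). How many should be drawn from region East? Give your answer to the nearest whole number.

Share of region East = 38417/328920 = 0.11680.
Allocate 120 × 0.11680 = 14.016... → 14.

14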